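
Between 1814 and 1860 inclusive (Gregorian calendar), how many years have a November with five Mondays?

November has 30 days; it has five Mondays when Monday falls among the first (month-length − 28) days — i.e. when November 1 is one of Monday/Sunday.
November 1 by year: 1814:Tue 1815:Wed 1816:Fri 1817:Sat 1818:Sun✓ 1819:Mon✓ 1820:Wed 1821:Thu 1822:Fri 1823:Sat 1824:Mon✓ 1825:Tue 1826:Wed 1827:Thu 1828:Sat …(17 more)… 1846:Sun✓ 1847:Mon✓ 1848:Wed 1849:Thu 1850:Fri 1851:Sat 1852:Mon✓ 1853:Tue 1854:Wed 1855:Thu 1856:Sat 1857:Sun✓ 1858:Mon✓ 1859:Tue 1860:Thu
Years with five Mondays: 1818, 1819, 1824, 1829, 1830, 1835, 1840, 1841, 1846, 1847, 1852, 1857, 1858 → 13.

13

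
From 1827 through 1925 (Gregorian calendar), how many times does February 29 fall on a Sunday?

Leap years in 1827–1925: 24 of them.
Feb 29 weekday advances by 5 (mod 7) from one leap year to the next four years later (or differs when a century non-leap intervenes).
Leap-day weekdays: 1828:Fri 1832:Wed 1836:Mon 1840:Sat 1844:Thu 1848:Tue 1852:Sun✓ 1856:Fri 1860:Wed 1864:Mon 1868:Sat 1872:Thu 1876:Tue 1880:Sun✓ 1884:Fri 1888:Wed 1892:Mon 1896:Sat 1904:Mon 1908:Sat 1912:Thu 1916:Tue 1920:Sun✓ 1924:Fri
Sunday: 1852, 1880, 1920 → 3.

3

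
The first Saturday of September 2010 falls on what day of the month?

4

September 1, 2010 is a Wednesday, so the first Saturday is the 4th.
The first Saturday is 4 + 0 = 4.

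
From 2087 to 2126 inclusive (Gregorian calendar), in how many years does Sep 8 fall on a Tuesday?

6

Track Sep 8's weekday year by year (advancing +1, or +2 across a Feb 29):
  2087: Mon  2088: Wed (+2)  2089: Thu (+1)  2090: Fri (+1)  2091: Sat (+1)
  2092: Mon (+2)  2093: Tue (+1) ✓  2094: Wed (+1)  2095: Thu (+1)  2096: Sat (+2)
  2097: Sun (+1)  2098: Mon (+1)  2099: Tue (+1) ✓  2100: Wed (+1)  … (12 more years) …
  2113: Fri (+1)  2114: Sat (+1)  2115: Sun (+1)  2116: Tue (+2) ✓  2117: Wed (+1)
  2118: Thu (+1)  2119: Fri (+1)  2120: Sun (+2)  2121: Mon (+1)  2122: Tue (+1) ✓
  2123: Wed (+1)  2124: Fri (+2)  2125: Sat (+1)  2126: Sun (+1)
Tuesday years: 2093, 2099, 2105, 2111, 2116, 2122 — 6 in total.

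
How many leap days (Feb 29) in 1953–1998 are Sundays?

1

Leap years in 1953–1998: 11 of them.
Feb 29 weekday advances by 5 (mod 7) from one leap year to the next four years later (or differs when a century non-leap intervenes).
Leap-day weekdays: 1956:Wed 1960:Mon 1964:Sat 1968:Thu 1972:Tue 1976:Sun✓ 1980:Fri 1984:Wed 1988:Mon 1992:Sat 1996:Thu
Sunday: 1976 → 1.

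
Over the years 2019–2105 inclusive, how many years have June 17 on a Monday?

Track June 17's weekday year by year (advancing +1, or +2 across a Feb 29):
  2019: Mon ✓  2020: Wed (+2)  2021: Thu (+1)  2022: Fri (+1)  2023: Sat (+1)
  2024: Mon (+2) ✓  2025: Tue (+1)  2026: Wed (+1)  2027: Thu (+1)  2028: Sat (+2)
  2029: Sun (+1)  2030: Mon (+1) ✓  2031: Tue (+1)  2032: Thu (+2)  … (59 more years) …
  2092: Tue (+2)  2093: Wed (+1)  2094: Thu (+1)  2095: Fri (+1)  2096: Sun (+2)
  2097: Mon (+1) ✓  2098: Tue (+1)  2099: Wed (+1)  2100: Thu (+1)  2101: Fri (+1)
  2102: Sat (+1)  2103: Sun (+1)  2104: Tue (+2)  2105: Wed (+1)
Monday years: 2019, 2024, 2030, 2041, 2047, 2052, 2058, 2069, 2075, 2080, 2086, 2097 — 12 in total.

12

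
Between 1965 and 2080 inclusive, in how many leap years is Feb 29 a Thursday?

Leap years in 1965–2080: 29 of them.
Feb 29 weekday advances by 5 (mod 7) from one leap year to the next four years later (or differs when a century non-leap intervenes).
Leap-day weekdays: 1968:Thu✓ 1972:Tue 1976:Sun 1980:Fri 1984:Wed 1988:Mon 1992:Sat 1996:Thu✓ 2000:Tue 2004:Sun 2008:Fri 2012:Wed 2016:Mon …(3 more)… 2032:Sun 2036:Fri 2040:Wed 2044:Mon 2048:Sat 2052:Thu✓ 2056:Tue 2060:Sun 2064:Fri 2068:Wed 2072:Mon 2076:Sat 2080:Thu✓
Thursday: 1968, 1996, 2024, 2052, 2080 → 5.

5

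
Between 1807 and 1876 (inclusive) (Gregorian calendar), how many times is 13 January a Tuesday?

Track 13 January's weekday year by year (advancing +1, or +2 across a Feb 29):
  1807: Tue ✓  1808: Wed (+1)  1809: Fri (+2)  1810: Sat (+1)  1811: Sun (+1)
  1812: Mon (+1)  1813: Wed (+2)  1814: Thu (+1)  1815: Fri (+1)  1816: Sat (+1)
  1817: Mon (+2)  1818: Tue (+1) ✓  1819: Wed (+1)  1820: Thu (+1)  … (42 more years) …
  1863: Tue (+1) ✓  1864: Wed (+1)  1865: Fri (+2)  1866: Sat (+1)  1867: Sun (+1)
  1868: Mon (+1)  1869: Wed (+2)  1870: Thu (+1)  1871: Fri (+1)  1872: Sat (+1)
  1873: Mon (+2)  1874: Tue (+1) ✓  1875: Wed (+1)  1876: Thu (+1)
Tuesday years: 1807, 1818, 1824, 1829, 1835, 1846, 1852, 1857, 1863, 1874 — 10 in total.

10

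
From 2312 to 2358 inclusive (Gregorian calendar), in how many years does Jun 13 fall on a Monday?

Track Jun 13's weekday year by year (advancing +1, or +2 across a Feb 29):
  2312: Thu  2313: Fri (+1)  2314: Sat (+1)  2315: Sun (+1)  2316: Tue (+2)
  2317: Wed (+1)  2318: Thu (+1)  2319: Fri (+1)  2320: Sun (+2)  2321: Mon (+1) ✓
  2322: Tue (+1)  2323: Wed (+1)  2324: Fri (+2)  2325: Sat (+1)  … (19 more years) …
  2345: Wed (+1)  2346: Thu (+1)  2347: Fri (+1)  2348: Sun (+2)  2349: Mon (+1) ✓
  2350: Tue (+1)  2351: Wed (+1)  2352: Fri (+2)  2353: Sat (+1)  2354: Sun (+1)
  2355: Mon (+1) ✓  2356: Wed (+2)  2357: Thu (+1)  2358: Fri (+1)
Monday years: 2321, 2327, 2332, 2338, 2349, 2355 — 6 in total.

6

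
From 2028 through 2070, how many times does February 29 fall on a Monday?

Leap years in 2028–2070: 11 of them.
Feb 29 weekday advances by 5 (mod 7) from one leap year to the next four years later (or differs when a century non-leap intervenes).
Leap-day weekdays: 2028:Tue 2032:Sun 2036:Fri 2040:Wed 2044:Mon✓ 2048:Sat 2052:Thu 2056:Tue 2060:Sun 2064:Fri 2068:Wed
Monday: 2044 → 1.

1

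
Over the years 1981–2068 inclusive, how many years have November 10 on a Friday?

Track November 10's weekday year by year (advancing +1, or +2 across a Feb 29):
  1981: Tue  1982: Wed (+1)  1983: Thu (+1)  1984: Sat (+2)  1985: Sun (+1)
  1986: Mon (+1)  1987: Tue (+1)  1988: Thu (+2)  1989: Fri (+1) ✓  1990: Sat (+1)
  1991: Sun (+1)  1992: Tue (+2)  1993: Wed (+1)  1994: Thu (+1)  … (60 more years) …
  2055: Wed (+1)  2056: Fri (+2) ✓  2057: Sat (+1)  2058: Sun (+1)  2059: Mon (+1)
  2060: Wed (+2)  2061: Thu (+1)  2062: Fri (+1) ✓  2063: Sat (+1)  2064: Mon (+2)
  2065: Tue (+1)  2066: Wed (+1)  2067: Thu (+1)  2068: Sat (+2)
Friday years: 1989, 1995, 2000, 2006, 2017, 2023, 2028, 2034, 2045, 2051, 2056, 2062 — 12 in total.

12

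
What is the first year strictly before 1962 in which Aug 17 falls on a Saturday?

1957

From one year to the next, a fixed date's weekday advances by 1, or by 2 when a Feb 29 lies between the two dates.
1962: August 17 is Friday.
1961: Thursday (−1)
1960: Wednesday (−1)
1959: Monday (−2)
1958: Sunday (−1)
1957: Saturday (−1)
Aug 17 falls on a Saturday in 1957.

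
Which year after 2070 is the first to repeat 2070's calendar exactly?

2081

Two years share a calendar iff Jan 1 falls on the same weekday and both are leap or both are common. 2070: Jan 1 is Wednesday, common year.
2071: Jan 1 Thursday, common
2072: Jan 1 Friday, leap
2073: Jan 1 Sunday, common
2074: Jan 1 Monday, common
2075: Jan 1 Tuesday, common
2076: Jan 1 Wednesday, leap
2077: Jan 1 Friday, common
2078: Jan 1 Saturday, common
2079: Jan 1 Sunday, common
2080: Jan 1 Monday, leap
2081: Jan 1 Wednesday, common
2081 matches on both conditions.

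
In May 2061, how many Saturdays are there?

May 2061 has 31 days and begins on Sunday.
The first Saturday is May 7.
Saturdays fall on 7, 14, 21, 28 — that's 4.

4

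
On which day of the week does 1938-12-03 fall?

Saturday

January 1, 1938 is a Saturday.
December 3 is day 337 of the year, i.e. 336 days after Jan 1.
336 mod 7 = 0, so advance 0 weekdays from Saturday: Saturday.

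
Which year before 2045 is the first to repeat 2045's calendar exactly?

2034

Two years share a calendar iff Jan 1 falls on the same weekday and both are leap or both are common. 2045: Jan 1 is Sunday, common year.
2044: Jan 1 Friday, leap
2043: Jan 1 Thursday, common
2042: Jan 1 Wednesday, common
2041: Jan 1 Tuesday, common
2040: Jan 1 Sunday, leap
2039: Jan 1 Saturday, common
2038: Jan 1 Friday, common
2037: Jan 1 Thursday, common
2036: Jan 1 Tuesday, leap
2035: Jan 1 Monday, common
2034: Jan 1 Sunday, common
2034 matches on both conditions.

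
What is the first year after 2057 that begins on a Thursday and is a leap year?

Jan 1 advances by 2 weekdays after a leap year and by 1 after a common year.
2057: Jan 1 is Monday.
2058: Tuesday
2059: Wednesday
2060: Thursday (leap)
2060 begins on a Thursday and is a leap year.

2060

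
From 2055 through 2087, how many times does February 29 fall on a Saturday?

Leap years in 2055–2087: 8 of them.
Feb 29 weekday advances by 5 (mod 7) from one leap year to the next four years later (or differs when a century non-leap intervenes).
Leap-day weekdays: 2056:Tue 2060:Sun 2064:Fri 2068:Wed 2072:Mon 2076:Sat✓ 2080:Thu 2084:Tue
Saturday: 2076 → 1.

1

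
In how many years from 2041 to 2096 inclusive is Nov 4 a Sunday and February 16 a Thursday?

Check each year's weekday for Nov 4 and February 16:
  2041: Mon/Sat  2042: Tue/Sun  2043: Wed/Mon  2044: Fri/Tue  2045: Sat/Thu  2046: Sun/Fri  2047: Mon/Sat  2048: Wed/Sun  2049: Thu/Tue  2050: Fri/Wed  2051: Sat/Thu  2052: Mon/Fri  2053: Tue/Sun  2054: Wed/Mon  …(28 more)…  2083: Thu/Tue  2084: Sat/Wed  2085: Sun/Fri  2086: Mon/Sat  2087: Tue/Sun  2088: Thu/Mon  2089: Fri/Wed  2090: Sat/Thu  2091: Sun/Fri  2092: Tue/Sat  2093: Wed/Mon  2094: Thu/Tue  2095: Fri/Wed  2096: Sun/Thu ✓
Both conditions hold in: 2068, 2096 — 2.

2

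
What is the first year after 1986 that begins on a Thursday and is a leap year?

2004

Jan 1 advances by 2 weekdays after a leap year and by 1 after a common year.
1986: Jan 1 is Wednesday.
1987: Thursday
1988: Friday (leap)
1989: Sunday
1990: Monday
1991: Tuesday
1992: Wednesday (leap)
1993: Friday
1994: Saturday
1995: Sunday
1996: Monday (leap)
1997: Wednesday
1998: Thursday
1999: Friday
2000: Saturday (leap)
2001: Monday
2002: Tuesday
2003: Wednesday
2004: Thursday (leap)
2004 begins on a Thursday and is a leap year.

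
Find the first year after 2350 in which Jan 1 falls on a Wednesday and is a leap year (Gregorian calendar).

Jan 1 advances by 2 weekdays after a leap year and by 1 after a common year.
2350: Jan 1 is Sunday.
2351: Monday
2352: Tuesday (leap)
2353: Thursday
2354: Friday
2355: Saturday
2356: Sunday (leap)
2357: Tuesday
2358: Wednesday
2359: Thursday
2360: Friday (leap)
2361: Sunday
2362: Monday
2363: Tuesday
2364: Wednesday (leap)
2364 begins on a Wednesday and is a leap year.

2364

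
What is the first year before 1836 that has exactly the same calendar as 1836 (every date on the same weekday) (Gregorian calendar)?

Two years share a calendar iff Jan 1 falls on the same weekday and both are leap or both are common. 1836: Jan 1 is Friday, leap year.
1835: Jan 1 Thursday, common
1834: Jan 1 Wednesday, common
1833: Jan 1 Tuesday, common
1832: Jan 1 Sunday, leap
1831: Jan 1 Saturday, common
1830: Jan 1 Friday, common
1829: Jan 1 Thursday, common
1828: Jan 1 Tuesday, leap
1827: Jan 1 Monday, common
1826: Jan 1 Sunday, common
1825: Jan 1 Saturday, common
1824: Jan 1 Thursday, leap
1823: Jan 1 Wednesday, common
1822: Jan 1 Tuesday, common
1821: Jan 1 Monday, common
1820: Jan 1 Saturday, leap
1819: Jan 1 Friday, common
1818: Jan 1 Thursday, common
1817: Jan 1 Wednesday, common
1816: Jan 1 Monday, leap
1815: Jan 1 Sunday, common
1814: Jan 1 Saturday, common
1813: Jan 1 Friday, common
1812: Jan 1 Wednesday, leap
1811: Jan 1 Tuesday, common
1810: Jan 1 Monday, common
1809: Jan 1 Sunday, common
1808: Jan 1 Friday, leap
1808 matches on both conditions.

1808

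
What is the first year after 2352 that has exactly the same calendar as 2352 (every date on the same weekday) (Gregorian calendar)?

2380

Two years share a calendar iff Jan 1 falls on the same weekday and both are leap or both are common. 2352: Jan 1 is Tuesday, leap year.
2353: Jan 1 Thursday, common
2354: Jan 1 Friday, common
2355: Jan 1 Saturday, common
2356: Jan 1 Sunday, leap
2357: Jan 1 Tuesday, common
2358: Jan 1 Wednesday, common
2359: Jan 1 Thursday, common
2360: Jan 1 Friday, leap
2361: Jan 1 Sunday, common
2362: Jan 1 Monday, common
2363: Jan 1 Tuesday, common
2364: Jan 1 Wednesday, leap
2365: Jan 1 Friday, common
2366: Jan 1 Saturday, common
2367: Jan 1 Sunday, common
2368: Jan 1 Monday, leap
2369: Jan 1 Wednesday, common
2370: Jan 1 Thursday, common
2371: Jan 1 Friday, common
2372: Jan 1 Saturday, leap
2373: Jan 1 Monday, common
2374: Jan 1 Tuesday, common
2375: Jan 1 Wednesday, common
2376: Jan 1 Thursday, leap
2377: Jan 1 Saturday, common
2378: Jan 1 Sunday, common
2379: Jan 1 Monday, common
2380: Jan 1 Tuesday, leap
2380 matches on both conditions.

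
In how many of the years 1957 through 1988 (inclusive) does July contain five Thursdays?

14

July has 31 days; it has five Thursdays when Thursday falls among the first (month-length − 28) days — i.e. when July 1 is one of Thursday/Wednesday/Tuesday.
July 1 by year: 1957:Mon 1958:Tue✓ 1959:Wed✓ 1960:Fri 1961:Sat 1962:Sun 1963:Mon 1964:Wed✓ 1965:Thu✓ 1966:Fri 1967:Sat 1968:Mon 1969:Tue✓ 1970:Wed✓ 1971:Thu✓ 1972:Sat 1973:Sun 1974:Mon 1975:Tue✓ 1976:Thu✓ 1977:Fri 1978:Sat 1979:Sun 1980:Tue✓ 1981:Wed✓ 1982:Thu✓ 1983:Fri 1984:Sun 1985:Mon 1986:Tue✓ 1987:Wed✓ 1988:Fri
Years with five Thursdays: 1958, 1959, 1964, 1965, 1969, 1970, 1971, 1975, 1976, 1980, 1981, 1982, 1986, 1987 → 14.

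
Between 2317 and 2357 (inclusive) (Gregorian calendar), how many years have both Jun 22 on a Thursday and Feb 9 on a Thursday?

Check each year's weekday for Jun 22 and Feb 9:
  2317: Fri/Fri  2318: Sat/Sat  2319: Sun/Sun  2320: Tue/Mon  2321: Wed/Wed  2322: Thu/Thu ✓  2323: Fri/Fri  2324: Sun/Sat  2325: Mon/Mon  2326: Tue/Tue  2327: Wed/Wed  2328: Fri/Thu  2329: Sat/Sat  2330: Sun/Sun  …(13 more)…  2344: Thu/Wed  2345: Fri/Fri  2346: Sat/Sat  2347: Sun/Sun  2348: Tue/Mon  2349: Wed/Wed  2350: Thu/Thu ✓  2351: Fri/Fri  2352: Sun/Sat  2353: Mon/Mon  2354: Tue/Tue  2355: Wed/Wed  2356: Fri/Thu  2357: Sat/Sat
Both conditions hold in: 2322, 2333, 2339, 2350 — 4.

4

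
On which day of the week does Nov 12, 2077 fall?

Friday

January 1, 2077 is a Friday.
November 12 is day 316 of the year, i.e. 315 days after Jan 1.
315 mod 7 = 0, so advance 0 weekdays from Friday: Friday.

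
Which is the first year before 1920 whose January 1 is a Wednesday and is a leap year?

1908

Jan 1 advances by 2 weekdays after a leap year and by 1 after a common year.
1920: Jan 1 is Thursday (leap).
1919: Wednesday
1918: Tuesday
1917: Monday
1916: Saturday (leap)
1915: Friday
1914: Thursday
1913: Wednesday
1912: Monday (leap)
1911: Sunday
1910: Saturday
1909: Friday
1908: Wednesday (leap)
1908 begins on a Wednesday and is a leap year.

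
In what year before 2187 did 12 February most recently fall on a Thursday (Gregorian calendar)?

2184

From one year to the next, a fixed date's weekday advances by 1, or by 2 when a Feb 29 lies between the two dates.
2187: February 12 is Monday.
2186: Sunday (−1)
2185: Saturday (−1)
2184: Thursday (−2)
12 February falls on a Thursday in 2184.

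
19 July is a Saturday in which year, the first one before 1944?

From one year to the next, a fixed date's weekday advances by 1, or by 2 when a Feb 29 lies between the two dates.
1944: July 19 is Wednesday.
1943: Monday (−2)
1942: Sunday (−1)
1941: Saturday (−1)
19 July falls on a Saturday in 1941.

1941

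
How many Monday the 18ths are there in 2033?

2

Check the 18th of each month of 2033: Jan 18: Tue, Feb 18: Fri, Mar 18: Fri, Apr 18: Mon, May 18: Wed, Jun 18: Sat, Jul 18: Mon, Aug 18: Thu, Sep 18: Sun, Oct 18: Tue, Nov 18: Fri, Dec 18: Sun.
Monday occurs in April, July — 2 months.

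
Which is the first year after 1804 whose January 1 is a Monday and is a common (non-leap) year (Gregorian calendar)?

1810

Jan 1 advances by 2 weekdays after a leap year and by 1 after a common year.
1804: Jan 1 is Sunday (leap).
1805: Tuesday
1806: Wednesday
1807: Thursday
1808: Friday (leap)
1809: Sunday
1810: Monday
1810 begins on a Monday and is a common year.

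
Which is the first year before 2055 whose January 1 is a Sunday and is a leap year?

Jan 1 advances by 2 weekdays after a leap year and by 1 after a common year.
2055: Jan 1 is Friday.
2054: Thursday
2053: Wednesday
2052: Monday (leap)
2051: Sunday
2050: Saturday
2049: Friday
2048: Wednesday (leap)
2047: Tuesday
2046: Monday
2045: Sunday
2044: Friday (leap)
2043: Thursday
2042: Wednesday
2041: Tuesday
2040: Sunday (leap)
2040 begins on a Sunday and is a leap year.

2040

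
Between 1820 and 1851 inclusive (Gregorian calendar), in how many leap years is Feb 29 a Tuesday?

2

Leap years in 1820–1851: 8 of them.
Feb 29 weekday advances by 5 (mod 7) from one leap year to the next four years later (or differs when a century non-leap intervenes).
Leap-day weekdays: 1820:Tue✓ 1824:Sun 1828:Fri 1832:Wed 1836:Mon 1840:Sat 1844:Thu 1848:Tue✓
Tuesday: 1820, 1848 → 2.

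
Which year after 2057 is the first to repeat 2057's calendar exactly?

Two years share a calendar iff Jan 1 falls on the same weekday and both are leap or both are common. 2057: Jan 1 is Monday, common year.
2058: Jan 1 Tuesday, common
2059: Jan 1 Wednesday, common
2060: Jan 1 Thursday, leap
2061: Jan 1 Saturday, common
2062: Jan 1 Sunday, common
2063: Jan 1 Monday, common
2063 matches on both conditions.

2063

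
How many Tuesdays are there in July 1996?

5

July 1996 has 31 days and begins on Monday.
The first Tuesday is July 2.
Tuesdays fall on 2, 9, 16, 23, 30 — that's 5.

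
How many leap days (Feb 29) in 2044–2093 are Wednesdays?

Leap years in 2044–2093: 13 of them.
Feb 29 weekday advances by 5 (mod 7) from one leap year to the next four years later (or differs when a century non-leap intervenes).
Leap-day weekdays: 2044:Mon 2048:Sat 2052:Thu 2056:Tue 2060:Sun 2064:Fri 2068:Wed✓ 2072:Mon 2076:Sat 2080:Thu 2084:Tue 2088:Sun 2092:Fri
Wednesday: 2068 → 1.

1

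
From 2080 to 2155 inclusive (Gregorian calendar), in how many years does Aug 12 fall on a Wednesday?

11

Track Aug 12's weekday year by year (advancing +1, or +2 across a Feb 29):
  2080: Mon  2081: Tue (+1)  2082: Wed (+1) ✓  2083: Thu (+1)  2084: Sat (+2)
  2085: Sun (+1)  2086: Mon (+1)  2087: Tue (+1)  2088: Thu (+2)  2089: Fri (+1)
  2090: Sat (+1)  2091: Sun (+1)  2092: Tue (+2)  2093: Wed (+1) ✓  … (48 more years) …
  2142: Sun (+1)  2143: Mon (+1)  2144: Wed (+2) ✓  2145: Thu (+1)  2146: Fri (+1)
  2147: Sat (+1)  2148: Mon (+2)  2149: Tue (+1)  2150: Wed (+1) ✓  2151: Thu (+1)
  2152: Sat (+2)  2153: Sun (+1)  2154: Mon (+1)  2155: Tue (+1)
Wednesday years: 2082, 2093, 2099, 2105, 2111, 2116, 2122, 2133, 2139, 2144, 2150 — 11 in total.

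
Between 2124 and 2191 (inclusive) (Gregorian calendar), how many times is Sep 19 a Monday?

Track Sep 19's weekday year by year (advancing +1, or +2 across a Feb 29):
  2124: Tue  2125: Wed (+1)  2126: Thu (+1)  2127: Fri (+1)  2128: Sun (+2)
  2129: Mon (+1) ✓  2130: Tue (+1)  2131: Wed (+1)  2132: Fri (+2)  2133: Sat (+1)
  2134: Sun (+1)  2135: Mon (+1) ✓  2136: Wed (+2)  2137: Thu (+1)  … (40 more years) …
  2178: Sat (+1)  2179: Sun (+1)  2180: Tue (+2)  2181: Wed (+1)  2182: Thu (+1)
  2183: Fri (+1)  2184: Sun (+2)  2185: Mon (+1) ✓  2186: Tue (+1)  2187: Wed (+1)
  2188: Fri (+2)  2189: Sat (+1)  2190: Sun (+1)  2191: Mon (+1) ✓
Monday years: 2129, 2135, 2140, 2146, 2157, 2163, 2168, 2174, 2185, 2191 — 10 in total.

10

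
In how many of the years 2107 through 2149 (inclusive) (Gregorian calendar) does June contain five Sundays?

13

June has 30 days; it has five Sundays when Sunday falls among the first (month-length − 28) days — i.e. when June 1 is one of Sunday/Saturday.
June 1 by year: 2107:Wed 2108:Fri 2109:Sat✓ 2110:Sun✓ 2111:Mon 2112:Wed 2113:Thu 2114:Fri 2115:Sat✓ 2116:Mon 2117:Tue 2118:Wed 2119:Thu 2120:Sat✓ 2121:Sun✓ …(13 more)… 2135:Wed 2136:Fri 2137:Sat✓ 2138:Sun✓ 2139:Mon 2140:Wed 2141:Thu 2142:Fri 2143:Sat✓ 2144:Mon 2145:Tue 2146:Wed 2147:Thu 2148:Sat✓ 2149:Sun✓
Years with five Sundays: 2109, 2110, 2115, 2120, 2121, 2126, 2127, 2132, 2137, 2138, 2143, 2148, 2149 → 13.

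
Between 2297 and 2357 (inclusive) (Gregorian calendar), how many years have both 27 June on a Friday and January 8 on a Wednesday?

6

Check each year's weekday for 27 June and January 8:
  2297: Sun/Fri  2298: Mon/Sat  2299: Tue/Sun  2300: Wed/Mon  2301: Thu/Tue  2302: Fri/Wed ✓  2303: Sat/Thu  2304: Mon/Fri  2305: Tue/Sun  2306: Wed/Mon  2307: Thu/Tue  2308: Sat/Wed  2309: Sun/Fri  2310: Mon/Sat  …(33 more)…  2344: Tue/Sat  2345: Wed/Mon  2346: Thu/Tue  2347: Fri/Wed ✓  2348: Sun/Thu  2349: Mon/Sat  2350: Tue/Sun  2351: Wed/Mon  2352: Fri/Tue  2353: Sat/Thu  2354: Sun/Fri  2355: Mon/Sat  2356: Wed/Sun  2357: Thu/Tue
Both conditions hold in: 2302, 2313, 2319, 2330, 2341, 2347 — 6.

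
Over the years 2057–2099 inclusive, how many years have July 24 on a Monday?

5

Track July 24's weekday year by year (advancing +1, or +2 across a Feb 29):
  2057: Tue  2058: Wed (+1)  2059: Thu (+1)  2060: Sat (+2)  2061: Sun (+1)
  2062: Mon (+1) ✓  2063: Tue (+1)  2064: Thu (+2)  2065: Fri (+1)  2066: Sat (+1)
  2067: Sun (+1)  2068: Tue (+2)  2069: Wed (+1)  2070: Thu (+1)  … (15 more years) …
  2086: Wed (+1)  2087: Thu (+1)  2088: Sat (+2)  2089: Sun (+1)  2090: Mon (+1) ✓
  2091: Tue (+1)  2092: Thu (+2)  2093: Fri (+1)  2094: Sat (+1)  2095: Sun (+1)
  2096: Tue (+2)  2097: Wed (+1)  2098: Thu (+1)  2099: Fri (+1)
Monday years: 2062, 2073, 2079, 2084, 2090 — 5 in total.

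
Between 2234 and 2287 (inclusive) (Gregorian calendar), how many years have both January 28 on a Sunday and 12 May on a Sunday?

2

Check each year's weekday for January 28 and 12 May:
  2234: Tue/Mon  2235: Wed/Tue  2236: Thu/Thu  2237: Sat/Fri  2238: Sun/Sat  2239: Mon/Sun  2240: Tue/Tue  2241: Thu/Wed  2242: Fri/Thu  2243: Sat/Fri  2244: Sun/Sun ✓  2245: Tue/Mon  2246: Wed/Tue  2247: Thu/Wed  …(26 more)…  2274: Wed/Tue  2275: Thu/Wed  2276: Fri/Fri  2277: Sun/Sat  2278: Mon/Sun  2279: Tue/Mon  2280: Wed/Wed  2281: Fri/Thu  2282: Sat/Fri  2283: Sun/Sat  2284: Mon/Mon  2285: Wed/Tue  2286: Thu/Wed  2287: Fri/Thu
Both conditions hold in: 2244, 2272 — 2.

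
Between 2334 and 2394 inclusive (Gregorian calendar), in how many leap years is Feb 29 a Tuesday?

Leap years in 2334–2394: 15 of them.
Feb 29 weekday advances by 5 (mod 7) from one leap year to the next four years later (or differs when a century non-leap intervenes).
Leap-day weekdays: 2336:Sat 2340:Thu 2344:Tue✓ 2348:Sun 2352:Fri 2356:Wed 2360:Mon 2364:Sat 2368:Thu 2372:Tue✓ 2376:Sun 2380:Fri 2384:Wed 2388:Mon 2392:Sat
Tuesday: 2344, 2372 → 2.

2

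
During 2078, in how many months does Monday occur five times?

A month of length L has five Mondays iff its first Monday is on day ≤ L−28 (so day 1–3 in a 31-day month, 1–2 in a 30-day month, day 1 in a leap February).
Checking each month of 2078: Jan starts Sat (31d) ✓; Feb starts Tue (28d); Mar starts Tue (31d); Apr starts Fri (30d); May starts Sun (31d) ✓; Jun starts Wed (30d); Jul starts Fri (31d); Aug starts Mon (31d) ✓; Sep starts Thu (30d); Oct starts Sat (31d) ✓; Nov starts Tue (30d); Dec starts Thu (31d).
Five-Monday months: January, May, August, October → 4.

4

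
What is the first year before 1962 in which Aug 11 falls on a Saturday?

From one year to the next, a fixed date's weekday advances by 1, or by 2 when a Feb 29 lies between the two dates.
1962: August 11 is Saturday.
1961: Friday (−1)
1960: Thursday (−1)
1959: Tuesday (−2)
1958: Monday (−1)
1957: Sunday (−1)
1956: Saturday (−1)
Aug 11 falls on a Saturday in 1956.

1956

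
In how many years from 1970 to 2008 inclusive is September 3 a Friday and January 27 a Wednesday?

Check each year's weekday for September 3 and January 27:
  1970: Thu/Tue  1971: Fri/Wed ✓  1972: Sun/Thu  1973: Mon/Sat  1974: Tue/Sun  1975: Wed/Mon  1976: Fri/Tue  1977: Sat/Thu  1978: Sun/Fri  1979: Mon/Sat  1980: Wed/Sun  1981: Thu/Tue  1982: Fri/Wed ✓  1983: Sat/Thu  …(11 more)…  1995: Sun/Fri  1996: Tue/Sat  1997: Wed/Mon  1998: Thu/Tue  1999: Fri/Wed ✓  2000: Sun/Thu  2001: Mon/Sat  2002: Tue/Sun  2003: Wed/Mon  2004: Fri/Tue  2005: Sat/Thu  2006: Sun/Fri  2007: Mon/Sat  2008: Wed/Sun
Both conditions hold in: 1971, 1982, 1993, 1999 — 4.

4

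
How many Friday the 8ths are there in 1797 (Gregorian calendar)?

Check the 8th of each month of 1797: Jan 8: Sun, Feb 8: Wed, Mar 8: Wed, Apr 8: Sat, May 8: Mon, Jun 8: Thu, Jul 8: Sat, Aug 8: Tue, Sep 8: Fri, Oct 8: Sun, Nov 8: Wed, Dec 8: Fri.
Friday occurs in September, December — 2 months.

2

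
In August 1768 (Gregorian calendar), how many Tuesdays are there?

August 1768 has 31 days and begins on Monday.
The first Tuesday is August 2.
Tuesdays fall on 2, 9, 16, 23, 30 — that's 5.

5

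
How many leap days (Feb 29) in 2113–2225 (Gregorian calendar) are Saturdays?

Leap years in 2113–2225: 27 of them.
Feb 29 weekday advances by 5 (mod 7) from one leap year to the next four years later (or differs when a century non-leap intervenes).
Leap-day weekdays: 2116:Sat✓ 2120:Thu 2124:Tue 2128:Sun 2132:Fri 2136:Wed 2140:Mon 2144:Sat✓ 2148:Thu 2152:Tue 2156:Sun 2160:Fri 2164:Wed 2168:Mon 2172:Sat✓ 2176:Thu 2180:Tue 2184:Sun 2188:Fri 2192:Wed 2196:Mon 2204:Wed 2208:Mon 2212:Sat✓ 2216:Thu 2220:Tue 2224:Sun
Saturday: 2116, 2144, 2172, 2212 → 4.

4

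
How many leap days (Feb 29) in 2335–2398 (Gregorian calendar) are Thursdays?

Leap years in 2335–2398: 16 of them.
Feb 29 weekday advances by 5 (mod 7) from one leap year to the next four years later (or differs when a century non-leap intervenes).
Leap-day weekdays: 2336:Sat 2340:Thu✓ 2344:Tue 2348:Sun 2352:Fri 2356:Wed 2360:Mon 2364:Sat 2368:Thu✓ 2372:Tue 2376:Sun 2380:Fri 2384:Wed 2388:Mon 2392:Sat 2396:Thu✓
Thursday: 2340, 2368, 2396 → 3.

3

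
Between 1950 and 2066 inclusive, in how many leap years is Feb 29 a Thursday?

4

Leap years in 1950–2066: 29 of them.
Feb 29 weekday advances by 5 (mod 7) from one leap year to the next four years later (or differs when a century non-leap intervenes).
Leap-day weekdays: 1952:Fri 1956:Wed 1960:Mon 1964:Sat 1968:Thu✓ 1972:Tue 1976:Sun 1980:Fri 1984:Wed 1988:Mon 1992:Sat 1996:Thu✓ 2000:Tue …(3 more)… 2016:Mon 2020:Sat 2024:Thu✓ 2028:Tue 2032:Sun 2036:Fri 2040:Wed 2044:Mon 2048:Sat 2052:Thu✓ 2056:Tue 2060:Sun 2064:Fri
Thursday: 1968, 1996, 2024, 2052 → 4.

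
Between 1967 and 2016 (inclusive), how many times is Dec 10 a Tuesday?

Track Dec 10's weekday year by year (advancing +1, or +2 across a Feb 29):
  1967: Sun  1968: Tue (+2) ✓  1969: Wed (+1)  1970: Thu (+1)  1971: Fri (+1)
  1972: Sun (+2)  1973: Mon (+1)  1974: Tue (+1) ✓  1975: Wed (+1)  1976: Fri (+2)
  1977: Sat (+1)  1978: Sun (+1)  1979: Mon (+1)  1980: Wed (+2)  … (22 more years) …
  2003: Wed (+1)  2004: Fri (+2)  2005: Sat (+1)  2006: Sun (+1)  2007: Mon (+1)
  2008: Wed (+2)  2009: Thu (+1)  2010: Fri (+1)  2011: Sat (+1)  2012: Mon (+2)
  2013: Tue (+1) ✓  2014: Wed (+1)  2015: Thu (+1)  2016: Sat (+2)
Tuesday years: 1968, 1974, 1985, 1991, 1996, 2002, 2013 — 7 in total.

7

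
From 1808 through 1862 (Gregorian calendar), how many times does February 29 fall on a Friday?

Leap years in 1808–1862: 14 of them.
Feb 29 weekday advances by 5 (mod 7) from one leap year to the next four years later (or differs when a century non-leap intervenes).
Leap-day weekdays: 1808:Mon 1812:Sat 1816:Thu 1820:Tue 1824:Sun 1828:Fri✓ 1832:Wed 1836:Mon 1840:Sat 1844:Thu 1848:Tue 1852:Sun 1856:Fri✓ 1860:Wed
Friday: 1828, 1856 → 2.

2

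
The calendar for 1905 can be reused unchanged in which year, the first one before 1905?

Two years share a calendar iff Jan 1 falls on the same weekday and both are leap or both are common. 1905: Jan 1 is Sunday, common year.
1904: Jan 1 Friday, leap
1903: Jan 1 Thursday, common
1902: Jan 1 Wednesday, common
1901: Jan 1 Tuesday, common
1900: Jan 1 Monday, common
1899: Jan 1 Sunday, common
1899 matches on both conditions.

1899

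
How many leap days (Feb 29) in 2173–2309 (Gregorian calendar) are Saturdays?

Leap years in 2173–2309: 32 of them.
Feb 29 weekday advances by 5 (mod 7) from one leap year to the next four years later (or differs when a century non-leap intervenes).
Leap-day weekdays: 2176:Thu 2180:Tue 2184:Sun 2188:Fri 2192:Wed 2196:Mon 2204:Wed 2208:Mon 2212:Sat✓ 2216:Thu 2220:Tue 2224:Sun 2228:Fri …(6 more)… 2256:Fri 2260:Wed 2264:Mon 2268:Sat✓ 2272:Thu 2276:Tue 2280:Sun 2284:Fri 2288:Wed 2292:Mon 2296:Sat✓ 2304:Mon 2308:Sat✓
Saturday: 2212, 2240, 2268, 2296, 2308 → 5.

5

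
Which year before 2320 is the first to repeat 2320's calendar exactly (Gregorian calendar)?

2280

Two years share a calendar iff Jan 1 falls on the same weekday and both are leap or both are common. 2320: Jan 1 is Thursday, leap year.
2319: Jan 1 Wednesday, common
2318: Jan 1 Tuesday, common
2317: Jan 1 Monday, common
2316: Jan 1 Saturday, leap
2315: Jan 1 Friday, common
2314: Jan 1 Thursday, common
2313: Jan 1 Wednesday, common
2312: Jan 1 Monday, leap
2311: Jan 1 Sunday, common
2310: Jan 1 Saturday, common
2309: Jan 1 Friday, common
2308: Jan 1 Wednesday, leap
2307: Jan 1 Tuesday, common
2306: Jan 1 Monday, common
2305: Jan 1 Sunday, common
2304: Jan 1 Friday, leap
2303: Jan 1 Thursday, common
2302: Jan 1 Wednesday, common
2301: Jan 1 Tuesday, common
2300: Jan 1 Monday, common
2299: Jan 1 Sunday, common
2298: Jan 1 Saturday, common
2297: Jan 1 Friday, common
2296: Jan 1 Wednesday, leap
2295: Jan 1 Tuesday, common
2294: Jan 1 Monday, common
2293: Jan 1 Sunday, common
2292: Jan 1 Friday, leap
2291: Jan 1 Thursday, common
2290: Jan 1 Wednesday, common
2289: Jan 1 Tuesday, common
2288: Jan 1 Sunday, leap
2287: Jan 1 Saturday, common
2286: Jan 1 Friday, common
2285: Jan 1 Thursday, common
2284: Jan 1 Tuesday, leap
2283: Jan 1 Monday, common
2282: Jan 1 Sunday, common
2281: Jan 1 Saturday, common
2280: Jan 1 Thursday, leap
2280 matches on both conditions.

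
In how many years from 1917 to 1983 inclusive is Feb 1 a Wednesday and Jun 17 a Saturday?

Check each year's weekday for Feb 1 and Jun 17:
  1917: Thu/Sun  1918: Fri/Mon  1919: Sat/Tue  1920: Sun/Thu  1921: Tue/Fri  1922: Wed/Sat ✓  1923: Thu/Sun  1924: Fri/Tue  1925: Sun/Wed  1926: Mon/Thu  1927: Tue/Fri  1928: Wed/Sun  1929: Fri/Mon  1930: Sat/Tue  …(39 more)…  1970: Sun/Wed  1971: Mon/Thu  1972: Tue/Sat  1973: Thu/Sun  1974: Fri/Mon  1975: Sat/Tue  1976: Sun/Thu  1977: Tue/Fri  1978: Wed/Sat ✓  1979: Thu/Sun  1980: Fri/Tue  1981: Sun/Wed  1982: Mon/Thu  1983: Tue/Fri
Both conditions hold in: 1922, 1933, 1939, 1950, 1961, 1967, 1978 — 7.

7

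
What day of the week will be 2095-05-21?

Saturday

January 1, 2095 is a Saturday.
May 21 is day 141 of the year, i.e. 140 days after Jan 1.
140 mod 7 = 0, so advance 0 weekdays from Saturday: Saturday.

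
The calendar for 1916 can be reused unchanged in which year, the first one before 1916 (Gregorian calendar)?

Two years share a calendar iff Jan 1 falls on the same weekday and both are leap or both are common. 1916: Jan 1 is Saturday, leap year.
1915: Jan 1 Friday, common
1914: Jan 1 Thursday, common
1913: Jan 1 Wednesday, common
1912: Jan 1 Monday, leap
1911: Jan 1 Sunday, common
1910: Jan 1 Saturday, common
1909: Jan 1 Friday, common
1908: Jan 1 Wednesday, leap
1907: Jan 1 Tuesday, common
1906: Jan 1 Monday, common
1905: Jan 1 Sunday, common
1904: Jan 1 Friday, leap
1903: Jan 1 Thursday, common
1902: Jan 1 Wednesday, common
1901: Jan 1 Tuesday, common
1900: Jan 1 Monday, common
1899: Jan 1 Sunday, common
1898: Jan 1 Saturday, common
1897: Jan 1 Friday, common
1896: Jan 1 Wednesday, leap
1895: Jan 1 Tuesday, common
1894: Jan 1 Monday, common
1893: Jan 1 Sunday, common
1892: Jan 1 Friday, leap
1891: Jan 1 Thursday, common
1890: Jan 1 Wednesday, common
1889: Jan 1 Tuesday, common
1888: Jan 1 Sunday, leap
1887: Jan 1 Saturday, common
1886: Jan 1 Friday, common
1885: Jan 1 Thursday, common
1884: Jan 1 Tuesday, leap
1883: Jan 1 Monday, common
1882: Jan 1 Sunday, common
1881: Jan 1 Saturday, common
1880: Jan 1 Thursday, leap
1879: Jan 1 Wednesday, common
1878: Jan 1 Tuesday, common
1877: Jan 1 Monday, common
1876: Jan 1 Saturday, leap
1876 matches on both conditions.

1876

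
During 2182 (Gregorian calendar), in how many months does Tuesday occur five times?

A month of length L has five Tuesdays iff its first Tuesday is on day ≤ L−28 (so day 1–3 in a 31-day month, 1–2 in a 30-day month, day 1 in a leap February).
Checking each month of 2182: Jan starts Tue (31d) ✓; Feb starts Fri (28d); Mar starts Fri (31d); Apr starts Mon (30d) ✓; May starts Wed (31d); Jun starts Sat (30d); Jul starts Mon (31d) ✓; Aug starts Thu (31d); Sep starts Sun (30d); Oct starts Tue (31d) ✓; Nov starts Fri (30d); Dec starts Sun (31d) ✓.
Five-Tuesday months: January, April, July, October, December → 5.

5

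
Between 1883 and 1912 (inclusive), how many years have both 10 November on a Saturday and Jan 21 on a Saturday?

Check each year's weekday for 10 November and Jan 21:
  1883: Sat/Sun  1884: Mon/Mon  1885: Tue/Wed  1886: Wed/Thu  1887: Thu/Fri  1888: Sat/Sat ✓  1889: Sun/Mon  1890: Mon/Tue  1891: Tue/Wed  1892: Thu/Thu  1893: Fri/Sat  1894: Sat/Sun  1895: Sun/Mon  1896: Tue/Tue  1897: Wed/Thu  1898: Thu/Fri  1899: Fri/Sat  1900: Sat/Sun  1901: Sun/Mon  1902: Mon/Tue  1903: Tue/Wed  1904: Thu/Thu  1905: Fri/Sat  1906: Sat/Sun  1907: Sun/Mon  1908: Tue/Tue  1909: Wed/Thu  1910: Thu/Fri  1911: Fri/Sat  1912: Sun/Sun
Both conditions hold in: 1888 — 1.

1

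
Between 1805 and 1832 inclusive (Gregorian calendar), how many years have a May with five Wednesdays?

12

May has 31 days; it has five Wednesdays when Wednesday falls among the first (month-length − 28) days — i.e. when May 1 is one of Wednesday/Tuesday/Monday.
May 1 by year: 1805:Wed✓ 1806:Thu 1807:Fri 1808:Sun 1809:Mon✓ 1810:Tue✓ 1811:Wed✓ 1812:Fri 1813:Sat 1814:Sun 1815:Mon✓ 1816:Wed✓ 1817:Thu 1818:Fri 1819:Sat 1820:Mon✓ 1821:Tue✓ 1822:Wed✓ 1823:Thu 1824:Sat 1825:Sun 1826:Mon✓ 1827:Tue✓ 1828:Thu 1829:Fri 1830:Sat 1831:Sun 1832:Tue✓
Years with five Wednesdays: 1805, 1809, 1810, 1811, 1815, 1816, 1820, 1821, 1822, 1826, 1827, 1832 → 12.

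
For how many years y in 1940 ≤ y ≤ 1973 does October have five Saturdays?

14

October has 31 days; it has five Saturdays when Saturday falls among the first (month-length − 28) days — i.e. when October 1 is one of Saturday/Friday/Thursday.
October 1 by year: 1940:Tue 1941:Wed 1942:Thu✓ 1943:Fri✓ 1944:Sun 1945:Mon 1946:Tue 1947:Wed 1948:Fri✓ 1949:Sat✓ 1950:Sun 1951:Mon 1952:Wed 1953:Thu✓ 1954:Fri✓ …(4 more)… 1959:Thu✓ 1960:Sat✓ 1961:Sun 1962:Mon 1963:Tue 1964:Thu✓ 1965:Fri✓ 1966:Sat✓ 1967:Sun 1968:Tue 1969:Wed 1970:Thu✓ 1971:Fri✓ 1972:Sun 1973:Mon
Years with five Saturdays: 1942, 1943, 1948, 1949, 1953, 1954, 1955, 1959, 1960, 1964, 1965, 1966, 1970, 1971 → 14.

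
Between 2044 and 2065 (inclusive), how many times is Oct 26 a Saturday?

3

Track Oct 26's weekday year by year (advancing +1, or +2 across a Feb 29):
  2044: Wed  2045: Thu (+1)  2046: Fri (+1)  2047: Sat (+1) ✓  2048: Mon (+2)
  2049: Tue (+1)  2050: Wed (+1)  2051: Thu (+1)  2052: Sat (+2) ✓  2053: Sun (+1)
  2054: Mon (+1)  2055: Tue (+1)  2056: Thu (+2)  2057: Fri (+1)  2058: Sat (+1) ✓
  2059: Sun (+1)  2060: Tue (+2)  2061: Wed (+1)  2062: Thu (+1)  2063: Fri (+1)
  2064: Sun (+2)  2065: Mon (+1)
Saturday years: 2047, 2052, 2058 — 3 in total.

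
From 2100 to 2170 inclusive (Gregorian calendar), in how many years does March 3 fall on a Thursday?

Track March 3's weekday year by year (advancing +1, or +2 across a Feb 29):
  2100: Wed  2101: Thu (+1) ✓  2102: Fri (+1)  2103: Sat (+1)  2104: Mon (+2)
  2105: Tue (+1)  2106: Wed (+1)  2107: Thu (+1) ✓  2108: Sat (+2)  2109: Sun (+1)
  2110: Mon (+1)  2111: Tue (+1)  2112: Thu (+2) ✓  2113: Fri (+1)  … (43 more years) …
  2157: Thu (+1) ✓  2158: Fri (+1)  2159: Sat (+1)  2160: Mon (+2)  2161: Tue (+1)
  2162: Wed (+1)  2163: Thu (+1) ✓  2164: Sat (+2)  2165: Sun (+1)  2166: Mon (+1)
  2167: Tue (+1)  2168: Thu (+2) ✓  2169: Fri (+1)  2170: Sat (+1)
Thursday years: 2101, 2107, 2112, 2118, 2129, 2135, 2140, 2146, 2157, 2163, 2168 — 11 in total.

11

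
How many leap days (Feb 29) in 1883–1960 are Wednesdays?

Leap years in 1883–1960: 19 of them.
Feb 29 weekday advances by 5 (mod 7) from one leap year to the next four years later (or differs when a century non-leap intervenes).
Leap-day weekdays: 1884:Fri 1888:Wed✓ 1892:Mon 1896:Sat 1904:Mon 1908:Sat 1912:Thu 1916:Tue 1920:Sun 1924:Fri 1928:Wed✓ 1932:Mon 1936:Sat 1940:Thu 1944:Tue 1948:Sun 1952:Fri 1956:Wed✓ 1960:Mon
Wednesday: 1888, 1928, 1956 → 3.

3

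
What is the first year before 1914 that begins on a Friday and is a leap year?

Jan 1 advances by 2 weekdays after a leap year and by 1 after a common year.
1914: Jan 1 is Thursday.
1913: Wednesday
1912: Monday (leap)
1911: Sunday
1910: Saturday
1909: Friday
1908: Wednesday (leap)
1907: Tuesday
1906: Monday
1905: Sunday
1904: Friday (leap)
1904 begins on a Friday and is a leap year.

1904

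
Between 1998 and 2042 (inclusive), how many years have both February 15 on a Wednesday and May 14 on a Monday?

Check each year's weekday for February 15 and May 14:
  1998: Sun/Thu  1999: Mon/Fri  2000: Tue/Sun  2001: Thu/Mon  2002: Fri/Tue  2003: Sat/Wed  2004: Sun/Fri  2005: Tue/Sat  2006: Wed/Sun  2007: Thu/Mon  2008: Fri/Wed  2009: Sun/Thu  2010: Mon/Fri  2011: Tue/Sat  …(17 more)…  2029: Thu/Mon  2030: Fri/Tue  2031: Sat/Wed  2032: Sun/Fri  2033: Tue/Sat  2034: Wed/Sun  2035: Thu/Mon  2036: Fri/Wed  2037: Sun/Thu  2038: Mon/Fri  2039: Tue/Sat  2040: Wed/Mon ✓  2041: Fri/Tue  2042: Sat/Wed
Both conditions hold in: 2012, 2040 — 2.

2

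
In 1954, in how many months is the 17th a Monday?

Check the 17th of each month of 1954: Jan 17: Sun, Feb 17: Wed, Mar 17: Wed, Apr 17: Sat, May 17: Mon, Jun 17: Thu, Jul 17: Sat, Aug 17: Tue, Sep 17: Fri, Oct 17: Sun, Nov 17: Wed, Dec 17: Fri.
Monday occurs in May — 1 month.

1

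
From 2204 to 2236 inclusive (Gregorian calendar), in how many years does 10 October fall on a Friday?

5

Track 10 October's weekday year by year (advancing +1, or +2 across a Feb 29):
  2204: Wed  2205: Thu (+1)  2206: Fri (+1) ✓  2207: Sat (+1)  2208: Mon (+2)
  2209: Tue (+1)  2210: Wed (+1)  2211: Thu (+1)  2212: Sat (+2)  2213: Sun (+1)
  2214: Mon (+1)  2215: Tue (+1)  2216: Thu (+2)  2217: Fri (+1) ✓  … (5 more years) …
  2223: Fri (+1) ✓  2224: Sun (+2)  2225: Mon (+1)  2226: Tue (+1)  2227: Wed (+1)
  2228: Fri (+2) ✓  2229: Sat (+1)  2230: Sun (+1)  2231: Mon (+1)  2232: Wed (+2)
  2233: Thu (+1)  2234: Fri (+1) ✓  2235: Sat (+1)  2236: Mon (+2)
Friday years: 2206, 2217, 2223, 2228, 2234 — 5 in total.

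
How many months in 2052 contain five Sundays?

4

A month of length L has five Sundays iff its first Sunday is on day ≤ L−28 (so day 1–3 in a 31-day month, 1–2 in a 30-day month, day 1 in a leap February).
Checking each month of 2052: Jan starts Mon (31d); Feb starts Thu (29d); Mar starts Fri (31d) ✓; Apr starts Mon (30d); May starts Wed (31d); Jun starts Sat (30d) ✓; Jul starts Mon (31d); Aug starts Thu (31d); Sep starts Sun (30d) ✓; Oct starts Tue (31d); Nov starts Fri (30d); Dec starts Sun (31d) ✓.
Five-Sunday months: March, June, September, December → 4.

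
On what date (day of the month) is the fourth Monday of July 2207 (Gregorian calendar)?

July 1, 2207 is a Wednesday, so the first Monday is the 6th.
The fourth Monday is 6 + 21 = 27.

27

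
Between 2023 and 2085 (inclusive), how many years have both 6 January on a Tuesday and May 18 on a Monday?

Check each year's weekday for 6 January and May 18:
  2023: Fri/Thu  2024: Sat/Sat  2025: Mon/Sun  2026: Tue/Mon ✓  2027: Wed/Tue  2028: Thu/Thu  2029: Sat/Fri  2030: Sun/Sat  2031: Mon/Sun  2032: Tue/Tue  2033: Thu/Wed  2034: Fri/Thu  2035: Sat/Fri  2036: Sun/Sun  …(35 more)…  2072: Wed/Wed  2073: Fri/Thu  2074: Sat/Fri  2075: Sun/Sat  2076: Mon/Mon  2077: Wed/Tue  2078: Thu/Wed  2079: Fri/Thu  2080: Sat/Sat  2081: Mon/Sun  2082: Tue/Mon ✓  2083: Wed/Tue  2084: Thu/Thu  2085: Sat/Fri
Both conditions hold in: 2026, 2037, 2043, 2054, 2065, 2071, 2082 — 7.

7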